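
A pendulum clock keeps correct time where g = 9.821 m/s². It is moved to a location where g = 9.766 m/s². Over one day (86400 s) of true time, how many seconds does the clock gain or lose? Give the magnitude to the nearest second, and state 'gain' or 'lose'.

lose 242 s

The clock's period scales as T ∝ 1/√g, so T'/T = √(9.821/9.766) = 1.00281.
In 86400 s of true time the clock registers 86400/1.00281 = 86157.7 s, so it loses 242 s.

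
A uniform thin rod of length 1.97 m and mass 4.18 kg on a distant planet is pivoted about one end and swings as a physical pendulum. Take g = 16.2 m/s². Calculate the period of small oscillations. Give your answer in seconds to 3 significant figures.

1.79 s

For a physical pendulum T = 2π√(I/(mgd)), with d = 0.9850 m from pivot to centre of mass.
I_cm = mL²/12 = 4.18 × 1.97²/12 = 1.352 kg·m²; I = I_cm + md² = 1.352 + 4.18 × 0.9850² = 5.407 kg·m².
T = 2π√(5.407/(4.18 × 16.2 × 0.9850)) = 1.79 s.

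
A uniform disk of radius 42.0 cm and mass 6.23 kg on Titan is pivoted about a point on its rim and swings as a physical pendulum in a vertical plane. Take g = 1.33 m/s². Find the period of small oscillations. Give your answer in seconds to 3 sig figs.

I_cm = ½mr² = 0.5495 kg·m². The pivot is at distance d = 0.420 m from the centre of mass.
By the parallel-axis theorem, I = I_cm + md² = 0.5495 + 1.099 = 1.648 kg·m².
T = 2π√(I/(mgd)) = 2π√(1.648/(6.23 × 1.33 × 0.420)) = 4.32 s.

4.32 s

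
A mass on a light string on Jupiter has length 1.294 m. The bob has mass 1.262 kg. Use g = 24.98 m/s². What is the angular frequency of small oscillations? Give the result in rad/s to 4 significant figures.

4.394 rad/s

ω = √(g/L) = √(24.98/1.294) = 4.394 rad/s.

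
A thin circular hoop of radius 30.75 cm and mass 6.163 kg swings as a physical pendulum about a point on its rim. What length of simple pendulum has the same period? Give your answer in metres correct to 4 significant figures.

The equivalent simple-pendulum length is L_eq = I/(md), where I is about the pivot and d = 0.30750 m.
I_cm = mR² = 0.58275 kg·m², so I = I_cm + md² = 0.58275 + 0.58275 = 1.1655 kg·m².
L_eq = 1.1655/(6.163 × 0.30750) = 0.6150 m.

0.6150 m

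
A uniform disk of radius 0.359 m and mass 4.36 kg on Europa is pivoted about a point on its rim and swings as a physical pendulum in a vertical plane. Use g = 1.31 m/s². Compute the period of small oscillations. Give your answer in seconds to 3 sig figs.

I_cm = ½mr² = 0.2810 kg·m². The pivot is at distance d = 0.359 m from the centre of mass.
By the parallel-axis theorem, I = I_cm + md² = 0.2810 + 0.5619 = 0.8429 kg·m².
T = 2π√(I/(mgd)) = 2π√(0.8429/(4.36 × 1.31 × 0.359)) = 4.03 s.

4.03 s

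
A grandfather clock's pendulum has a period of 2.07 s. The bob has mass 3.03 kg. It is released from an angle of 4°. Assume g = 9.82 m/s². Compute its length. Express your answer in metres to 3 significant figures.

1.07 m

From T = 2π√(L/g), L = gT²/(4π²) = 9.82 × 2.070²/(4π²) = 1.07 m.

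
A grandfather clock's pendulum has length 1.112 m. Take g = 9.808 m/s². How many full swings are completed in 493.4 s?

233

T = 2π√(L/g) = 2π√(1.112/9.808) = 2.1156 s.
Number of complete oscillations = ⌊493.4/2.1156⌋ = ⌊233.22⌋ = 233.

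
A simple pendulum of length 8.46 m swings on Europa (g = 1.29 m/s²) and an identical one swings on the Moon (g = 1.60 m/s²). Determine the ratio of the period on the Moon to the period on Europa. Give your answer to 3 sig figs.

T ∝ 1/√g, so T₂/T₁ = √(g₁/g₂) = √(1.29/1.60) = 0.898.

0.898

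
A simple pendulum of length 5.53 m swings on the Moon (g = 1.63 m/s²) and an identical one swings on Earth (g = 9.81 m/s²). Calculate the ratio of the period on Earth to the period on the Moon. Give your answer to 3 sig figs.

0.408

T ∝ 1/√g, so T₂/T₁ = √(g₁/g₂) = √(1.63/9.81) = 0.408.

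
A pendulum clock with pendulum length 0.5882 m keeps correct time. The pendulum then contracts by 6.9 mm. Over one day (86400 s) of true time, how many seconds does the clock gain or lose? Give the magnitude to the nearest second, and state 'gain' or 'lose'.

T ∝ √L, so T'/T = √(0.58130/0.5882) = 0.994117.
In 86400 s of true time the clock registers 86400/0.994117 = 86911.3 s, so it gains 511 s.

gain 511 s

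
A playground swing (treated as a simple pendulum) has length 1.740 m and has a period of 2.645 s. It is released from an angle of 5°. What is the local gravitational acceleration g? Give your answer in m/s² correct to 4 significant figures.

9.819 m/s²

From T = 2π√(L/g), g = 4π²L/T² = 4π² × 1.740/2.6450² = 9.819 m/s².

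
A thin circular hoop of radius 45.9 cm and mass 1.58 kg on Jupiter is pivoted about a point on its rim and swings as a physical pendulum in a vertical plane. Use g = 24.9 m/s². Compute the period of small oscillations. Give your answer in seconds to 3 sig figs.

I_cm = mr² = 0.3329 kg·m². The pivot is at distance d = 0.459 m from the centre of mass.
By the parallel-axis theorem, I = I_cm + md² = 0.3329 + 0.3329 = 0.6658 kg·m².
T = 2π√(I/(mgd)) = 2π√(0.6658/(1.58 × 24.9 × 0.459)) = 1.21 s.

1.21 s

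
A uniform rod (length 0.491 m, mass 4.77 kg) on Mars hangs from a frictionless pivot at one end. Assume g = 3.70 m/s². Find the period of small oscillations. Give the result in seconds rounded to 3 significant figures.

1.87 s

For a physical pendulum T = 2π√(I/(mgd)), with d = 0.2455 m from pivot to centre of mass.
I_cm = mL²/12 = 4.77 × 0.491²/12 = 0.09583 kg·m²; I = I_cm + md² = 0.09583 + 4.77 × 0.2455² = 0.3833 kg·m².
T = 2π√(0.3833/(4.77 × 3.70 × 0.2455)) = 1.87 s.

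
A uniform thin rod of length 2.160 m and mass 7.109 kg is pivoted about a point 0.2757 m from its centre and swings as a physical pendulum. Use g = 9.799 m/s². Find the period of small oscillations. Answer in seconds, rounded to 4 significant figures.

For a physical pendulum T = 2π√(I/(mgd)), with d = 0.27570 m from pivot to centre of mass.
I_cm = mL²/12 = 7.109 × 2.160²/12 = 2.7640 kg·m²; I = I_cm + md² = 2.7640 + 7.109 × 0.27570² = 3.3043 kg·m².
T = 2π√(3.3043/(7.109 × 9.799 × 0.27570)) = 2.606 s.

2.606 s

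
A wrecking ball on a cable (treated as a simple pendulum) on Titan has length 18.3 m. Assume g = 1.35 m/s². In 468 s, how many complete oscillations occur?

20

T = 2π√(L/g) = 2π√(18.3/1.35) = 23.13 s.
Number of complete oscillations = ⌊468/23.13⌋ = ⌊20.23⌋ = 20.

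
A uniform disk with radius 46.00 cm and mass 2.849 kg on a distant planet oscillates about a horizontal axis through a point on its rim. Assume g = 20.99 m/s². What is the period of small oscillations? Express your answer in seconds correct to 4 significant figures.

1.139 s

I_cm = ½mr² = 0.30142 kg·m². The pivot is at distance d = 0.4600 m from the centre of mass.
By the parallel-axis theorem, I = I_cm + md² = 0.30142 + 0.60285 = 0.90427 kg·m².
T = 2π√(I/(mgd)) = 2π√(0.90427/(2.849 × 20.99 × 0.4600)) = 1.139 s.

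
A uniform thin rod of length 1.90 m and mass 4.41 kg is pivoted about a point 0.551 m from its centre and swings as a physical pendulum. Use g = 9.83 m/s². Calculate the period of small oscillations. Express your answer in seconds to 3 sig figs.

2.10 s

For a physical pendulum T = 2π√(I/(mgd)), with d = 0.5510 m from pivot to centre of mass.
I_cm = mL²/12 = 4.41 × 1.90²/12 = 1.327 kg·m²; I = I_cm + md² = 1.327 + 4.41 × 0.5510² = 2.666 kg·m².
T = 2π√(2.666/(4.41 × 9.83 × 0.5510)) = 2.10 s.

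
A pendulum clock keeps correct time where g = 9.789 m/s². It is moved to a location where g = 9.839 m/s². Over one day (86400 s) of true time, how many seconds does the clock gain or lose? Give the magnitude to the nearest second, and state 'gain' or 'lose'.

gain 220 s

The clock's period scales as T ∝ 1/√g, so T'/T = √(9.789/9.839) = 0.997456.
In 86400 s of true time the clock registers 86400/0.997456 = 86620.4 s, so it gains 220 s.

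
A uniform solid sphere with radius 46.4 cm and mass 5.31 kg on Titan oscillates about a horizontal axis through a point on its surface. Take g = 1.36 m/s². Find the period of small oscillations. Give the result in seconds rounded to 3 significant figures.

4.34 s

I_cm = (2/5)mr² = 0.4573 kg·m². The pivot is at distance d = 0.464 m from the centre of mass.
By the parallel-axis theorem, I = I_cm + md² = 0.4573 + 1.143 = 1.601 kg·m².
T = 2π√(I/(mgd)) = 2π√(1.601/(5.31 × 1.36 × 0.464)) = 4.34 s.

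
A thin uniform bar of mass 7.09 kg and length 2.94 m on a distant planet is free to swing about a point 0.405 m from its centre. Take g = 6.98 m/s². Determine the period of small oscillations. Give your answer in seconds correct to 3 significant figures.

3.51 s

For a physical pendulum T = 2π√(I/(mgd)), with d = 0.4050 m from pivot to centre of mass.
I_cm = mL²/12 = 7.09 × 2.94²/12 = 5.107 kg·m²; I = I_cm + md² = 5.107 + 7.09 × 0.4050² = 6.270 kg·m².
T = 2π√(6.270/(7.09 × 6.98 × 0.4050)) = 3.51 s.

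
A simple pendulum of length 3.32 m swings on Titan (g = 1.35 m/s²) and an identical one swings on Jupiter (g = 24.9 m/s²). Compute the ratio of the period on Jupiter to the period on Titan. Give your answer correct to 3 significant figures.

0.233

T ∝ 1/√g, so T₂/T₁ = √(g₁/g₂) = √(1.35/24.9) = 0.233.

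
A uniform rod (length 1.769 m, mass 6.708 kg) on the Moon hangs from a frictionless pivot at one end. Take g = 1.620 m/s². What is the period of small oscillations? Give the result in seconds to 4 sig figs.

For a physical pendulum T = 2π√(I/(mgd)), with d = 0.88450 m from pivot to centre of mass.
I_cm = mL²/12 = 6.708 × 1.769²/12 = 1.7493 kg·m²; I = I_cm + md² = 1.7493 + 6.708 × 0.88450² = 6.9973 kg·m².
T = 2π√(6.9973/(6.708 × 1.620 × 0.88450)) = 5.361 s.

5.361 s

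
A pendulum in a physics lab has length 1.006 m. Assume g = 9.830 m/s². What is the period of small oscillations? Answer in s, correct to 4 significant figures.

2.010 s

T = 2π√(L/g) = 2π√(1.006/9.830) = 2π × 0.31991 = 2.010 s.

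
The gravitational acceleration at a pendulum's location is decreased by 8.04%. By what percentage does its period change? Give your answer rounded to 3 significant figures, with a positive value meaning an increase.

4.28%

T ∝ 1/√g, so T'/T = 1/√(0.9196) = 1.043.
Percentage change in T = (1.043 − 1) × 100% = 4.28%.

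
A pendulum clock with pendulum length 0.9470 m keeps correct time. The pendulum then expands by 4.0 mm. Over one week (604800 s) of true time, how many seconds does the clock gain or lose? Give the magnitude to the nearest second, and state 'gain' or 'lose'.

lose 1273 s

T ∝ √L, so T'/T = √(0.95100/0.9470) = 1.00211.
In 604800 s of true time the clock registers 604800/1.00211 = 603526.7 s, so it loses 1273 s.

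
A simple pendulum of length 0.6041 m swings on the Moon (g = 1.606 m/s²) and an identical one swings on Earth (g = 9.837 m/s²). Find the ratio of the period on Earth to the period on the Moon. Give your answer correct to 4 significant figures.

0.4041

T ∝ 1/√g, so T₂/T₁ = √(g₁/g₂) = √(1.606/9.837) = 0.4041.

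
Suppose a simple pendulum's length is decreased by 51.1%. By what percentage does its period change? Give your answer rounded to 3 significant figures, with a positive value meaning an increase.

T ∝ √L, so T'/T = √(0.4890) = 0.6993.
Percentage change in T = (0.6993 − 1) × 100% = -30.1%.

-30.1%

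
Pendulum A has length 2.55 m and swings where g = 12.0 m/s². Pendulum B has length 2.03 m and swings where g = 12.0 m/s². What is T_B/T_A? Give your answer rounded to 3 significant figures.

T = 2π√(L/g), so T_B/T_A = √((L_B/g_B)/(L_A/g_A)) = √((2.03/12.0)/(2.55/12.0)) = 0.892.

0.892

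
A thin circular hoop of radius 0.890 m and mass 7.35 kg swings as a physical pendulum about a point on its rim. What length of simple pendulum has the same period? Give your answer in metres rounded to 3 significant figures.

The equivalent simple-pendulum length is L_eq = I/(md), where I is about the pivot and d = 0.8900 m.
I_cm = mR² = 5.822 kg·m², so I = I_cm + md² = 5.822 + 5.822 = 11.64 kg·m².
L_eq = 11.64/(7.35 × 0.8900) = 1.78 m.

1.78 m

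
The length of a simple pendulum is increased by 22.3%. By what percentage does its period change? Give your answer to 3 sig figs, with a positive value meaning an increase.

10.6%

T ∝ √L, so T'/T = √(1.223) = 1.106.
Percentage change in T = (1.106 − 1) × 100% = 10.6%.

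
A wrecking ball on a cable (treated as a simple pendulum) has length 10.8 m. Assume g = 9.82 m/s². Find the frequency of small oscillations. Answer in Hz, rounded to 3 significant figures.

0.152 Hz

T = 2π√(L/g) = 2π√(10.8/9.82) = 6.589 s, so f = 1/T = 0.152 Hz.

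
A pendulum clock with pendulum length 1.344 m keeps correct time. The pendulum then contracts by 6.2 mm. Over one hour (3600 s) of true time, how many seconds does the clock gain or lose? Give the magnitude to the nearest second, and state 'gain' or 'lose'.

T ∝ √L, so T'/T = √(1.33780/1.344) = 0.997691.
In 3600 s of true time the clock registers 3600/0.997691 = 3608.3 s, so it gains 8 s.

gain 8 s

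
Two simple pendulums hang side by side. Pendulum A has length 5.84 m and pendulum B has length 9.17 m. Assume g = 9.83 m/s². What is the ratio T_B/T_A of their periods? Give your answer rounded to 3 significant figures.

1.25

T ∝ √L, so T_B/T_A = √(L_B/L_A) = √(9.17/5.84) = 1.25.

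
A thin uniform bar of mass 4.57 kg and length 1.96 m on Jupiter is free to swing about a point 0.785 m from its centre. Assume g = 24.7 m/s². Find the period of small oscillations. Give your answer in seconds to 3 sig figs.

For a physical pendulum T = 2π√(I/(mgd)), with d = 0.7850 m from pivot to centre of mass.
I_cm = mL²/12 = 4.57 × 1.96²/12 = 1.463 kg·m²; I = I_cm + md² = 1.463 + 4.57 × 0.7850² = 4.279 kg·m².
T = 2π√(4.279/(4.57 × 24.7 × 0.7850)) = 1.38 s.

1.38 s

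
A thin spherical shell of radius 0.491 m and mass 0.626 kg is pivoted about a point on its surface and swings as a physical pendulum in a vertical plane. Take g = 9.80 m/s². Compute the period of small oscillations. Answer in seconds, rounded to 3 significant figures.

1.82 s

I_cm = (2/3)mr² = 0.1006 kg·m². The pivot is at distance d = 0.491 m from the centre of mass.
By the parallel-axis theorem, I = I_cm + md² = 0.1006 + 0.1509 = 0.2515 kg·m².
T = 2π√(I/(mgd)) = 2π√(0.2515/(0.626 × 9.80 × 0.491)) = 1.82 s.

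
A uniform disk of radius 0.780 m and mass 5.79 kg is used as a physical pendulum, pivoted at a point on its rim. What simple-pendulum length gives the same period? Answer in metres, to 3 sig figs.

1.17 m

The equivalent simple-pendulum length is L_eq = I/(md), where I is about the pivot and d = 0.7800 m.
I_cm = ½mR² = 1.761 kg·m², so I = I_cm + md² = 1.761 + 3.523 = 5.284 kg·m².
L_eq = 5.284/(5.79 × 0.7800) = 1.17 m.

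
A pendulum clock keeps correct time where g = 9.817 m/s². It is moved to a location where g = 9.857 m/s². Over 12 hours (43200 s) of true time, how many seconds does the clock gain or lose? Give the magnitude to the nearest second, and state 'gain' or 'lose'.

gain 88 s

The clock's period scales as T ∝ 1/√g, so T'/T = √(9.817/9.857) = 0.997969.
In 43200 s of true time the clock registers 43200/0.997969 = 43287.9 s, so it gains 88 s.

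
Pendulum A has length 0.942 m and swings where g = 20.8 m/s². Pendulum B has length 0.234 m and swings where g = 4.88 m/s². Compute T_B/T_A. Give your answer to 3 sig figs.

1.03

T = 2π√(L/g), so T_B/T_A = √((L_B/g_B)/(L_A/g_A)) = √((0.234/4.88)/(0.942/20.8)) = 1.03.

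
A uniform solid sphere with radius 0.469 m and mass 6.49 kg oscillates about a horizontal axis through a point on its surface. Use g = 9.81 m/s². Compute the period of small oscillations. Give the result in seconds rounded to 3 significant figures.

I_cm = (2/5)mr² = 0.5710 kg·m². The pivot is at distance d = 0.469 m from the centre of mass.
By the parallel-axis theorem, I = I_cm + md² = 0.5710 + 1.428 = 1.999 kg·m².
T = 2π√(I/(mgd)) = 2π√(1.999/(6.49 × 9.81 × 0.469)) = 1.63 s.

1.63 s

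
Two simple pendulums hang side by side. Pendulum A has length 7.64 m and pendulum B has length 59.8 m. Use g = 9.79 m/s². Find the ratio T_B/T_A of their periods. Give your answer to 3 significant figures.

T ∝ √L, so T_B/T_A = √(L_B/L_A) = √(59.8/7.64) = 2.80.

2.80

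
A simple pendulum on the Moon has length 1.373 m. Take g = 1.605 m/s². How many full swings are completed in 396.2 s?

68

T = 2π√(L/g) = 2π√(1.373/1.605) = 5.8114 s.
Number of complete oscillations = ⌊396.2/5.8114⌋ = ⌊68.177⌋ = 68.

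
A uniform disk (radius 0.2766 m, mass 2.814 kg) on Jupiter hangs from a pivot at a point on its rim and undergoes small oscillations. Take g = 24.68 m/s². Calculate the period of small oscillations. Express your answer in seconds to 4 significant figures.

0.8147 s

I_cm = ½mr² = 0.10765 kg·m². The pivot is at distance d = 0.2766 m from the centre of mass.
By the parallel-axis theorem, I = I_cm + md² = 0.10765 + 0.21529 = 0.32294 kg·m².
T = 2π√(I/(mgd)) = 2π√(0.32294/(2.814 × 24.68 × 0.2766)) = 0.8147 s.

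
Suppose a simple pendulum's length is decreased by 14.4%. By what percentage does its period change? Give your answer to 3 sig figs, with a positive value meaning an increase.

-7.48%

T ∝ √L, so T'/T = √(0.8560) = 0.9252.
Percentage change in T = (0.9252 − 1) × 100% = -7.48%.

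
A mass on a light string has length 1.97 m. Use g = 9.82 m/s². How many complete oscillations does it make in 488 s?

T = 2π√(L/g) = 2π√(1.97/9.82) = 2.814 s.
Number of complete oscillations = ⌊488/2.814⌋ = ⌊173.4⌋ = 173.

173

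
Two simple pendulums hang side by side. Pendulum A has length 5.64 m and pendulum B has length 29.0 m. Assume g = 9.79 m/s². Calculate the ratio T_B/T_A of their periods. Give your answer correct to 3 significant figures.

2.27

T ∝ √L, so T_B/T_A = √(L_B/L_A) = √(29.0/5.64) = 2.27.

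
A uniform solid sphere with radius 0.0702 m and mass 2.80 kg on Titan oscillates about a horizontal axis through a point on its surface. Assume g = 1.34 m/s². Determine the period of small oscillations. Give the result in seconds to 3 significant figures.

I_cm = (2/5)mr² = 0.005519 kg·m². The pivot is at distance d = 0.0702 m from the centre of mass.
By the parallel-axis theorem, I = I_cm + md² = 0.005519 + 0.01380 = 0.01932 kg·m².
T = 2π√(I/(mgd)) = 2π√(0.01932/(2.80 × 1.34 × 0.0702)) = 1.70 s.

1.70 s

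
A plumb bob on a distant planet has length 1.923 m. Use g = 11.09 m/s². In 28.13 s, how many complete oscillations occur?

T = 2π√(L/g) = 2π√(1.923/11.09) = 2.6164 s.
Number of complete oscillations = ⌊28.13/2.6164⌋ = ⌊10.751⌋ = 10.

10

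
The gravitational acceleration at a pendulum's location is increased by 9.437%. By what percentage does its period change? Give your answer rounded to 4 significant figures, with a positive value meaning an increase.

-4.409%

T ∝ 1/√g, so T'/T = 1/√(1.0944) = 0.95591.
Percentage change in T = (0.95591 − 1) × 100% = -4.409%.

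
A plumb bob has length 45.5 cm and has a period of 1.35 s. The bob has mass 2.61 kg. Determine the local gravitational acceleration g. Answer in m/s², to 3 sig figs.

From T = 2π√(L/g), g = 4π²L/T² = 4π² × 0.455/1.350² = 9.86 m/s².

9.86 m/s²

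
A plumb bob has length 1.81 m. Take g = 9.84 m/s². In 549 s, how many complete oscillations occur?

203

T = 2π√(L/g) = 2π√(1.81/9.84) = 2.695 s.
Number of complete oscillations = ⌊549/2.695⌋ = ⌊203.7⌋ = 203.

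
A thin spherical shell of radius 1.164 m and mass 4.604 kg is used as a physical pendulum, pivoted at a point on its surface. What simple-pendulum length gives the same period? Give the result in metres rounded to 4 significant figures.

1.940 m

The equivalent simple-pendulum length is L_eq = I/(md), where I is about the pivot and d = 1.1640 m.
I_cm = (2/3)mR² = 4.1586 kg·m², so I = I_cm + md² = 4.1586 + 6.2379 = 10.397 kg·m².
L_eq = 10.397/(4.604 × 1.1640) = 1.940 m.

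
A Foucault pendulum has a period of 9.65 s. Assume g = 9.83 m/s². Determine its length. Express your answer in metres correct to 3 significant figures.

23.2 m

From T = 2π√(L/g), L = gT²/(4π²) = 9.83 × 9.650²/(4π²) = 23.2 m.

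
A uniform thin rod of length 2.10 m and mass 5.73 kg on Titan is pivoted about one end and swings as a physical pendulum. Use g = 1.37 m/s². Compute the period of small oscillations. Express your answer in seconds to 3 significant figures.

6.35 s

For a physical pendulum T = 2π√(I/(mgd)), with d = 1.050 m from pivot to centre of mass.
I_cm = mL²/12 = 5.73 × 2.10²/12 = 2.106 kg·m²; I = I_cm + md² = 2.106 + 5.73 × 1.050² = 8.423 kg·m².
T = 2π√(8.423/(5.73 × 1.37 × 1.050)) = 6.35 s.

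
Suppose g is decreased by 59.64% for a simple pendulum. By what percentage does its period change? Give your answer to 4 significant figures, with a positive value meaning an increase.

T ∝ 1/√g, so T'/T = 1/√(0.40360) = 1.5741.
Percentage change in T = (1.5741 − 1) × 100% = 57.41%.

57.41%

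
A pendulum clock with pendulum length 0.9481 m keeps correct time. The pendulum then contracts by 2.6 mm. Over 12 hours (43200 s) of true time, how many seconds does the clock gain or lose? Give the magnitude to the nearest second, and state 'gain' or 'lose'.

T ∝ √L, so T'/T = √(0.94550/0.9481) = 0.998628.
In 43200 s of true time the clock registers 43200/0.998628 = 43259.4 s, so it gains 59 s.

gain 59 s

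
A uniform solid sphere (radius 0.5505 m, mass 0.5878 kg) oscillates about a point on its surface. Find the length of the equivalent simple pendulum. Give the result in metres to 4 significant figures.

0.7707 m

The equivalent simple-pendulum length is L_eq = I/(md), where I is about the pivot and d = 0.55050 m.
I_cm = (2/5)mR² = 0.071253 kg·m², so I = I_cm + md² = 0.071253 + 0.17813 = 0.24939 kg·m².
L_eq = 0.24939/(0.5878 × 0.55050) = 0.7707 m.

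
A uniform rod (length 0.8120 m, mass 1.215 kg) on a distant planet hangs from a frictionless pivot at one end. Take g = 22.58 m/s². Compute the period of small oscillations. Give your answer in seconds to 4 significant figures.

For a physical pendulum T = 2π√(I/(mgd)), with d = 0.40600 m from pivot to centre of mass.
I_cm = mL²/12 = 1.215 × 0.8120²/12 = 0.066759 kg·m²; I = I_cm + md² = 0.066759 + 1.215 × 0.40600² = 0.26703 kg·m².
T = 2π√(0.26703/(1.215 × 22.58 × 0.40600)) = 0.9729 s.

0.9729 s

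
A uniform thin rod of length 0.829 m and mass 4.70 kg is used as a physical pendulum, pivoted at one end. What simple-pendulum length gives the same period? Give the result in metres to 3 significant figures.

The equivalent simple-pendulum length is L_eq = I/(md), where I is about the pivot and d = 0.4145 m.
I_cm = (1/12)mL² = 0.2692 kg·m², so I = I_cm + md² = 0.2692 + 0.8075 = 1.077 kg·m².
L_eq = 1.077/(4.70 × 0.4145) = 0.553 m.

0.553 m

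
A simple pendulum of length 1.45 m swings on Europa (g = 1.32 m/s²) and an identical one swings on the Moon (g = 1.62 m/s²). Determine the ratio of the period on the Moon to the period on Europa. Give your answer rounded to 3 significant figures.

0.903

T ∝ 1/√g, so T₂/T₁ = √(g₁/g₂) = √(1.32/1.62) = 0.903.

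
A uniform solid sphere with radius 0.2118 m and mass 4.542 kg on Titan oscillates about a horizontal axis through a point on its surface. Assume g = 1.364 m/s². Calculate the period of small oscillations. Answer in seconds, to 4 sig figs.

I_cm = (2/5)mr² = 0.081500 kg·m². The pivot is at distance d = 0.2118 m from the centre of mass.
By the parallel-axis theorem, I = I_cm + md² = 0.081500 + 0.20375 = 0.28525 kg·m².
T = 2π√(I/(mgd)) = 2π√(0.28525/(4.542 × 1.364 × 0.2118)) = 2.930 s.

2.930 s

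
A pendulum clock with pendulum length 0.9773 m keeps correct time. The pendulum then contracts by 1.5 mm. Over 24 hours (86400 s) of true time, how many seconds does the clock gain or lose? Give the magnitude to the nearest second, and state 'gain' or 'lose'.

T ∝ √L, so T'/T = √(0.97580/0.9773) = 0.999232.
In 86400 s of true time the clock registers 86400/0.999232 = 86466.4 s, so it gains 66 s.

gain 66 s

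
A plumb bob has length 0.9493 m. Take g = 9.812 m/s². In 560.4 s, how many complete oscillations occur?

T = 2π√(L/g) = 2π√(0.9493/9.812) = 1.9544 s.
Number of complete oscillations = ⌊560.4/1.9544⌋ = ⌊286.74⌋ = 286.

286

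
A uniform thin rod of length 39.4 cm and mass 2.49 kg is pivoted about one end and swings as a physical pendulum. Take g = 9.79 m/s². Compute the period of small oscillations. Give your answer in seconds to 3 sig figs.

1.03 s

For a physical pendulum T = 2π√(I/(mgd)), with d = 0.1970 m from pivot to centre of mass.
I_cm = mL²/12 = 2.49 × 0.394²/12 = 0.03221 kg·m²; I = I_cm + md² = 0.03221 + 2.49 × 0.1970² = 0.1288 kg·m².
T = 2π√(0.1288/(2.49 × 9.79 × 0.1970)) = 1.03 s.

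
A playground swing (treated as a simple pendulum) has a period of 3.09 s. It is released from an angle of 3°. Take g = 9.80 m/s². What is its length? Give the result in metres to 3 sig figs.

2.37 m

From T = 2π√(L/g), L = gT²/(4π²) = 9.80 × 3.090²/(4π²) = 2.37 m.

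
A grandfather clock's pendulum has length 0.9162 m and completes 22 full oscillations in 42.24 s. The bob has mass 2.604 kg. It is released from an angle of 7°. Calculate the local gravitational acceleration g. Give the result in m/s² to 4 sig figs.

T = 42.24/22 = 1.9200 s.
From T = 2π√(L/g), g = 4π²L/T² = 4π² × 0.9162/1.9200² = 9.812 m/s².

9.812 m/s²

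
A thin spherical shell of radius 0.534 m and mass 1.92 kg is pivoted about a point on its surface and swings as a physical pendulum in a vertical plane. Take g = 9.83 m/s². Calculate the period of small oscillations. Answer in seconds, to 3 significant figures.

1.89 s

I_cm = (2/3)mr² = 0.3650 kg·m². The pivot is at distance d = 0.534 m from the centre of mass.
By the parallel-axis theorem, I = I_cm + md² = 0.3650 + 0.5475 = 0.9125 kg·m².
T = 2π√(I/(mgd)) = 2π√(0.9125/(1.92 × 9.83 × 0.534)) = 1.89 s.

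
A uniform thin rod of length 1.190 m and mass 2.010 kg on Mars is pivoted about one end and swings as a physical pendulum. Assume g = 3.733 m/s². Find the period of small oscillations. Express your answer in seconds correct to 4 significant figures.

2.897 s

For a physical pendulum T = 2π√(I/(mgd)), with d = 0.59500 m from pivot to centre of mass.
I_cm = mL²/12 = 2.010 × 1.190²/12 = 0.23720 kg·m²; I = I_cm + md² = 0.23720 + 2.010 × 0.59500² = 0.94879 kg·m².
T = 2π√(0.94879/(2.010 × 3.733 × 0.59500)) = 2.897 s.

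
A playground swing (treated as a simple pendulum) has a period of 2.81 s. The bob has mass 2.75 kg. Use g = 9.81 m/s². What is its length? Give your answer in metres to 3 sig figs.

From T = 2π√(L/g), L = gT²/(4π²) = 9.81 × 2.810²/(4π²) = 1.96 m.

1.96 m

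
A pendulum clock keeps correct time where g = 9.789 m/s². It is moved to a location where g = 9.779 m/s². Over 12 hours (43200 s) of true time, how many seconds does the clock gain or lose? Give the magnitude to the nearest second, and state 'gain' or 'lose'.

The clock's period scales as T ∝ 1/√g, so T'/T = √(9.789/9.779) = 1.00051.
In 43200 s of true time the clock registers 43200/1.00051 = 43177.9 s, so it loses 22 s.

lose 22 s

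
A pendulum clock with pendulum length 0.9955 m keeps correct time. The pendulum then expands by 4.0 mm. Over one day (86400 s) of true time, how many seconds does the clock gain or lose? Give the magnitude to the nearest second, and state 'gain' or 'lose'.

T ∝ √L, so T'/T = √(0.99950/0.9955) = 1.00201.
In 86400 s of true time the clock registers 86400/1.00201 = 86226.9 s, so it loses 173 s.

lose 173 s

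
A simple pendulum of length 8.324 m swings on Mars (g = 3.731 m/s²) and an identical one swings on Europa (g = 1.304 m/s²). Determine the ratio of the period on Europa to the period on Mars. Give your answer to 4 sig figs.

T ∝ 1/√g, so T₂/T₁ = √(g₁/g₂) = √(3.731/1.304) = 1.692.

1.692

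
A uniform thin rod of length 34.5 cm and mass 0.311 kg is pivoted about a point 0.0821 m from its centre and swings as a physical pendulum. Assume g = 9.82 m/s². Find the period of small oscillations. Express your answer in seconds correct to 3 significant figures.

For a physical pendulum T = 2π√(I/(mgd)), with d = 0.08210 m from pivot to centre of mass.
I_cm = mL²/12 = 0.311 × 0.345²/12 = 0.003085 kg·m²; I = I_cm + md² = 0.003085 + 0.311 × 0.08210² = 0.005181 kg·m².
T = 2π√(0.005181/(0.311 × 9.82 × 0.08210)) = 0.903 s.

0.903 s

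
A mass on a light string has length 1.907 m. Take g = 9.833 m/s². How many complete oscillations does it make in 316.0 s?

114

T = 2π√(L/g) = 2π√(1.907/9.833) = 2.7670 s.
Number of complete oscillations = ⌊316.0/2.7670⌋ = ⌊114.20⌋ = 114.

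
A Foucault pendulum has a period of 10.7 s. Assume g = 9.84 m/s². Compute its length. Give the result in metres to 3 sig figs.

28.5 m

From T = 2π√(L/g), L = gT²/(4π²) = 9.84 × 10.70²/(4π²) = 28.5 m.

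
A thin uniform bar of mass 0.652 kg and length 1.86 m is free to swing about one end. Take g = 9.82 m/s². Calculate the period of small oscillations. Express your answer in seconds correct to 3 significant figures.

For a physical pendulum T = 2π√(I/(mgd)), with d = 0.9300 m from pivot to centre of mass.
I_cm = mL²/12 = 0.652 × 1.86²/12 = 0.1880 kg·m²; I = I_cm + md² = 0.1880 + 0.652 × 0.9300² = 0.7519 kg·m².
T = 2π√(0.7519/(0.652 × 9.82 × 0.9300)) = 2.23 s.

2.23 s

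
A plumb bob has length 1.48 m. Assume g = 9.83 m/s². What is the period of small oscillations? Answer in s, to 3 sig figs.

T = 2π√(L/g) = 2π√(1.48/9.83) = 2π × 0.3880 = 2.44 s.

2.44 s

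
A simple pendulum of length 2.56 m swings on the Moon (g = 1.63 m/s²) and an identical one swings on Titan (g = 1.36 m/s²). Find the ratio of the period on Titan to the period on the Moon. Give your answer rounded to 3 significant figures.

1.09

T ∝ 1/√g, so T₂/T₁ = √(g₁/g₂) = √(1.63/1.36) = 1.09.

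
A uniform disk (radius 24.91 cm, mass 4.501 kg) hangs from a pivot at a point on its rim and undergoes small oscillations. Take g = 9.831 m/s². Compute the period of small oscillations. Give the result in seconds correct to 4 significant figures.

1.225 s

I_cm = ½mr² = 0.13965 kg·m². The pivot is at distance d = 0.2491 m from the centre of mass.
By the parallel-axis theorem, I = I_cm + md² = 0.13965 + 0.27929 = 0.41894 kg·m².
T = 2π√(I/(mgd)) = 2π√(0.41894/(4.501 × 9.831 × 0.2491)) = 1.225 s.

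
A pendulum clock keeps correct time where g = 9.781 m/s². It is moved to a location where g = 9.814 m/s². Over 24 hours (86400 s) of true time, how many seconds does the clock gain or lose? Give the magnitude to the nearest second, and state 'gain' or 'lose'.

The clock's period scales as T ∝ 1/√g, so T'/T = √(9.781/9.814) = 0.998317.
In 86400 s of true time the clock registers 86400/0.998317 = 86545.6 s, so it gains 146 s.

gain 146 s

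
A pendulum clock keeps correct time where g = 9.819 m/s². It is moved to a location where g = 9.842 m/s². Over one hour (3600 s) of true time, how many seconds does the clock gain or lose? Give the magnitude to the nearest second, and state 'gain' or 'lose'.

gain 4 s

The clock's period scales as T ∝ 1/√g, so T'/T = √(9.819/9.842) = 0.998831.
In 3600 s of true time the clock registers 3600/0.998831 = 3604.2 s, so it gains 4 s.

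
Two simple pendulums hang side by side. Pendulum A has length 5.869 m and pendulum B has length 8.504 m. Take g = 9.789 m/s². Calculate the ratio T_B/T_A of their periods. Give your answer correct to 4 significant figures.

T ∝ √L, so T_B/T_A = √(L_B/L_A) = √(8.504/5.869) = 1.204.

1.204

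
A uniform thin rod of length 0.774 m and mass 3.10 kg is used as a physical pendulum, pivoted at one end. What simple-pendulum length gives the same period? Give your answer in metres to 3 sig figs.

0.516 m

The equivalent simple-pendulum length is L_eq = I/(md), where I is about the pivot and d = 0.3870 m.
I_cm = (1/12)mL² = 0.1548 kg·m², so I = I_cm + md² = 0.1548 + 0.4643 = 0.6190 kg·m².
L_eq = 0.6190/(3.10 × 0.3870) = 0.516 m.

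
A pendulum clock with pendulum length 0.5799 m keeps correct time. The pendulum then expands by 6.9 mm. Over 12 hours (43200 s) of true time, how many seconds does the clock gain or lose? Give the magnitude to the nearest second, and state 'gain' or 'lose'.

T ∝ √L, so T'/T = √(0.58680/0.5799) = 1.00593.
In 43200 s of true time the clock registers 43200/1.00593 = 42945.3 s, so it loses 255 s.

lose 255 s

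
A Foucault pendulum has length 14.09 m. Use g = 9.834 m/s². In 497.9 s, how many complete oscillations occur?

T = 2π√(L/g) = 2π√(14.09/9.834) = 7.5209 s.
Number of complete oscillations = ⌊497.9/7.5209⌋ = ⌊66.202⌋ = 66.

66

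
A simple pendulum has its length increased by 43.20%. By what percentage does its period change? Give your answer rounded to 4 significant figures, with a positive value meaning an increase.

T ∝ √L, so T'/T = √(1.4320) = 1.1967.
Percentage change in T = (1.1967 − 1) × 100% = 19.67%.

19.67%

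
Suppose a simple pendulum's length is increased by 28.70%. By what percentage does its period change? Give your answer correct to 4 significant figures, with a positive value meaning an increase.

13.45%

T ∝ √L, so T'/T = √(1.2870) = 1.1345.
Percentage change in T = (1.1345 − 1) × 100% = 13.45%.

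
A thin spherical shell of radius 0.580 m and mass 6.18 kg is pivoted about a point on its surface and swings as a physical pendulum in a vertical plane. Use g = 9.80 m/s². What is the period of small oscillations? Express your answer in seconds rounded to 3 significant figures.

1.97 s

I_cm = (2/3)mr² = 1.386 kg·m². The pivot is at distance d = 0.580 m from the centre of mass.
By the parallel-axis theorem, I = I_cm + md² = 1.386 + 2.079 = 3.465 kg·m².
T = 2π√(I/(mgd)) = 2π√(3.465/(6.18 × 9.80 × 0.580)) = 1.97 s.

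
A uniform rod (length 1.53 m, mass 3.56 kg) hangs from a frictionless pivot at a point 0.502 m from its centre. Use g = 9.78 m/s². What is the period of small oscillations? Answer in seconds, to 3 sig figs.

1.90 s

For a physical pendulum T = 2π√(I/(mgd)), with d = 0.5020 m from pivot to centre of mass.
I_cm = mL²/12 = 3.56 × 1.53²/12 = 0.6945 kg·m²; I = I_cm + md² = 0.6945 + 3.56 × 0.5020² = 1.592 kg·m².
T = 2π√(1.592/(3.56 × 9.78 × 0.5020)) = 1.90 s.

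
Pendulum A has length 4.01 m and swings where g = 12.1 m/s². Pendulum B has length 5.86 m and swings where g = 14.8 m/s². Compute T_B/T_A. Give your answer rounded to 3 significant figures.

1.09

T = 2π√(L/g), so T_B/T_A = √((L_B/g_B)/(L_A/g_A)) = √((5.86/14.8)/(4.01/12.1)) = 1.09.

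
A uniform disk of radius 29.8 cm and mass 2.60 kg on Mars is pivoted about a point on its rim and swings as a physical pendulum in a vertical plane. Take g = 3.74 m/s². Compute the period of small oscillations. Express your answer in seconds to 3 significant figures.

I_cm = ½mr² = 0.1154 kg·m². The pivot is at distance d = 0.298 m from the centre of mass.
By the parallel-axis theorem, I = I_cm + md² = 0.1154 + 0.2309 = 0.3463 kg·m².
T = 2π√(I/(mgd)) = 2π√(0.3463/(2.60 × 3.74 × 0.298)) = 2.17 s.

2.17 s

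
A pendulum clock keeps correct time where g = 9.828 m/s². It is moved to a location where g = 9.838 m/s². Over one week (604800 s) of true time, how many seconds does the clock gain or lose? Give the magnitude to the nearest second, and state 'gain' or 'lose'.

The clock's period scales as T ∝ 1/√g, so T'/T = √(9.828/9.838) = 0.999492.
In 604800 s of true time the clock registers 604800/0.999492 = 605107.6 s, so it gains 308 s.

gain 308 s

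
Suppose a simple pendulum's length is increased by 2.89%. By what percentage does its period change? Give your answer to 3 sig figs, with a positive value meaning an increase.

T ∝ √L, so T'/T = √(1.029) = 1.014.
Percentage change in T = (1.014 − 1) × 100% = 1.43%.

1.43%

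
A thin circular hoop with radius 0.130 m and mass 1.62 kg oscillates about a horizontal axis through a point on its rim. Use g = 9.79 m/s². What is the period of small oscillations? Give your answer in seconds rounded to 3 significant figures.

I_cm = mr² = 0.02738 kg·m². The pivot is at distance d = 0.130 m from the centre of mass.
By the parallel-axis theorem, I = I_cm + md² = 0.02738 + 0.02738 = 0.05476 kg·m².
T = 2π√(I/(mgd)) = 2π√(0.05476/(1.62 × 9.79 × 0.130)) = 1.02 s.

1.02 s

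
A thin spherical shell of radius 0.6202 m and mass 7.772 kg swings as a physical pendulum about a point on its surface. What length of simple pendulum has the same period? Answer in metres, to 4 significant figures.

The equivalent simple-pendulum length is L_eq = I/(md), where I is about the pivot and d = 0.62020 m.
I_cm = (2/3)mR² = 1.9930 kg·m², so I = I_cm + md² = 1.9930 + 2.9895 = 4.9825 kg·m².
L_eq = 4.9825/(7.772 × 0.62020) = 1.034 m.

1.034 m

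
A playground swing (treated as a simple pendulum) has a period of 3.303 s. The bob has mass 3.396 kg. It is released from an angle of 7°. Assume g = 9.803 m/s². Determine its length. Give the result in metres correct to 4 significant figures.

2.709 m

From T = 2π√(L/g), L = gT²/(4π²) = 9.803 × 3.3030²/(4π²) = 2.709 m.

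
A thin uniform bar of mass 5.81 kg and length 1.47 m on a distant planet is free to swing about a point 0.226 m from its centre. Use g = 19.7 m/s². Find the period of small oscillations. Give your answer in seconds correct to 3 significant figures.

1.43 s

For a physical pendulum T = 2π√(I/(mgd)), with d = 0.2260 m from pivot to centre of mass.
I_cm = mL²/12 = 5.81 × 1.47²/12 = 1.046 kg·m²; I = I_cm + md² = 1.046 + 5.81 × 0.2260² = 1.343 kg·m².
T = 2π√(1.343/(5.81 × 19.7 × 0.2260)) = 1.43 s.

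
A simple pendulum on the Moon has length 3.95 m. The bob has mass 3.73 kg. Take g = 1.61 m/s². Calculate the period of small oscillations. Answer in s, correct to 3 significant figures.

T = 2π√(L/g) = 2π√(3.95/1.61) = 2π × 1.566 = 9.84 s.

9.84 s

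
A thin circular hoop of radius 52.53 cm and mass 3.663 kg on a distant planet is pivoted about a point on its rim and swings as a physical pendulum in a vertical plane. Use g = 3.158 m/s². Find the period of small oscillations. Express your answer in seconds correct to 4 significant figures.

3.624 s

I_cm = mr² = 1.0108 kg·m². The pivot is at distance d = 0.5253 m from the centre of mass.
By the parallel-axis theorem, I = I_cm + md² = 1.0108 + 1.0108 = 2.0215 kg·m².
T = 2π√(I/(mgd)) = 2π√(2.0215/(3.663 × 3.158 × 0.5253)) = 3.624 s.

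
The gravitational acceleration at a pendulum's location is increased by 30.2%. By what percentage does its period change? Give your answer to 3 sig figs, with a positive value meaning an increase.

T ∝ 1/√g, so T'/T = 1/√(1.302) = 0.8764.
Percentage change in T = (0.8764 − 1) × 100% = -12.4%.

-12.4%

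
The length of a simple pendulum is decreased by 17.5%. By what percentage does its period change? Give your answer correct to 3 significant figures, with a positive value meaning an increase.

T ∝ √L, so T'/T = √(0.8250) = 0.9083.
Percentage change in T = (0.9083 − 1) × 100% = -9.17%.

-9.17%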